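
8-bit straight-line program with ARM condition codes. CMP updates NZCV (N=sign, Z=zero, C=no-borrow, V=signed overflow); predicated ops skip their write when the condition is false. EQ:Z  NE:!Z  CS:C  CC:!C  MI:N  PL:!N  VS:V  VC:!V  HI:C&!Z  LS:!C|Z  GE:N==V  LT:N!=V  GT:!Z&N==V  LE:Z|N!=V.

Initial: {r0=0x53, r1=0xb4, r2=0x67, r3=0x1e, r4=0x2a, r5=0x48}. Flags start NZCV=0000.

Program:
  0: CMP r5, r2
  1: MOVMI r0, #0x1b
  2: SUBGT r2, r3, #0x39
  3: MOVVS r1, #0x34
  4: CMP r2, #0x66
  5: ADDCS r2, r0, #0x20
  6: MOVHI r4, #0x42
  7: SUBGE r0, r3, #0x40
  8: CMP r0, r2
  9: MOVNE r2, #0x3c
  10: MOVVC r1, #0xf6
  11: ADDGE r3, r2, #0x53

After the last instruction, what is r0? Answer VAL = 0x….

0: ✓ CMP  NZCV=1000
1: ✓ MOVMI  r0←0x1b
2: · SUBGT
3: · MOVVS
4: ✓ CMP  NZCV=0010
5: ✓ ADDCS  r2←0x3b
6: ✓ MOVHI  r4←0x42
7: ✓ SUBGE  r0←0xde
8: ✓ CMP  NZCV=1010
9: ✓ MOVNE  r2←0x3c
10: ✓ MOVVC  r1←0xf6
11: · ADDGE

VAL = 0xde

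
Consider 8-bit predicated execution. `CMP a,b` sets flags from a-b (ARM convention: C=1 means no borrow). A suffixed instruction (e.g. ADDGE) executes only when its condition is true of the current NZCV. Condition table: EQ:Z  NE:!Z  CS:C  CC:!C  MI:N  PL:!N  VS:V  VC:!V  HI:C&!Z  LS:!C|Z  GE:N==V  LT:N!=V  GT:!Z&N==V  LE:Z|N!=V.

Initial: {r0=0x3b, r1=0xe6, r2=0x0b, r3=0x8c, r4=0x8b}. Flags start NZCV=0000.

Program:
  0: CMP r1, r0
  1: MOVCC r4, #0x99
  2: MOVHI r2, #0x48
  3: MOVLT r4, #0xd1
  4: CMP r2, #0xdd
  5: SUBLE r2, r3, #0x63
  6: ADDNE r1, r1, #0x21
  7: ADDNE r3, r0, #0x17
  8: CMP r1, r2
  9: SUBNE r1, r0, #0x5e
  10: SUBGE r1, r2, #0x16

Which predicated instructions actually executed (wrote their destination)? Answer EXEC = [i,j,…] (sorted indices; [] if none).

EXEC = [2,3,6,7,9]

0: ✓ CMP  NZCV=1010
1: · MOVCC
2: ✓ MOVHI  r2←0x48
3: ✓ MOVLT  r4←0xd1
4: ✓ CMP  NZCV=0000
5: · SUBLE
6: ✓ ADDNE  r1←0x07
7: ✓ ADDNE  r3←0x52
8: ✓ CMP  NZCV=1000
9: ✓ SUBNE  r1←0xdd
10: · SUBGE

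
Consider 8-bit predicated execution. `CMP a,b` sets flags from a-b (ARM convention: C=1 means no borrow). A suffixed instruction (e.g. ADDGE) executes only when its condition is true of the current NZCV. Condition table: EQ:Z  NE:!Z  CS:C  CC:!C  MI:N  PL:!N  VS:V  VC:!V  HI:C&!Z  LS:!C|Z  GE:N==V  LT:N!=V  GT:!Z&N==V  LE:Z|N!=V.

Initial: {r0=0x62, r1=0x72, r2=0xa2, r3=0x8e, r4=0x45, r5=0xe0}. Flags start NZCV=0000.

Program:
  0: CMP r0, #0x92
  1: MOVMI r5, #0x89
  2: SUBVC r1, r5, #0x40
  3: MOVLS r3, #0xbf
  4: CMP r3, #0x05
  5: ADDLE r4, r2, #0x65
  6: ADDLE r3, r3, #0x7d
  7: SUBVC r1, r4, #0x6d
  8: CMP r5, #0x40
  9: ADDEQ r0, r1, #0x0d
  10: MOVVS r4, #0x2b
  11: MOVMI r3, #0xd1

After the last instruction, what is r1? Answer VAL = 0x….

VAL = 0x9a

[0] flags=1001 → (cmp)
[1] flags=1001 MI?T → r5=0x89
[2] flags=1001 VC?F → skip
[3] flags=1001 LS?T → r3=0xbf
[4] flags=1010 → (cmp)
[5] flags=1010 LE?T → r4=0x07
[6] flags=1010 LE?T → r3=0x3c
[7] flags=1010 VC?T → r1=0x9a
[8] flags=0011 → (cmp)
[9] flags=0011 EQ?F → skip
[10] flags=0011 VS?T → r4=0x2b
[11] flags=0011 MI?F → skip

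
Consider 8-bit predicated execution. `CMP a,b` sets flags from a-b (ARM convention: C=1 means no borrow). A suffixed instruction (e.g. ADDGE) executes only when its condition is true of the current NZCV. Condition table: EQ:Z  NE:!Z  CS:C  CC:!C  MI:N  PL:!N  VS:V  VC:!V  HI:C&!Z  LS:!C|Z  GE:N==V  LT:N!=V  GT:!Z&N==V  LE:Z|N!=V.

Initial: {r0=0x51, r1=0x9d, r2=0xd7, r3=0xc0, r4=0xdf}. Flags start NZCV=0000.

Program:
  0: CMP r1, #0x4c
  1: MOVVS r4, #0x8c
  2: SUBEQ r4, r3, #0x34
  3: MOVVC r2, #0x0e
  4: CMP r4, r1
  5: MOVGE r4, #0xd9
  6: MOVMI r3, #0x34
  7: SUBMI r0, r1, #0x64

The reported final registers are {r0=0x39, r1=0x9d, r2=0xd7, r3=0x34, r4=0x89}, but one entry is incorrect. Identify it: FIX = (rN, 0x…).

FIX = (r4, 0x8c)

[0] flags=0011 → (cmp)
[1] flags=0011 VS?T → r4=0x8c
[2] flags=0011 EQ?F → skip
[3] flags=0011 VC?F → skip
[4] flags=1000 → (cmp)
[5] flags=1000 GE?F → skip
[6] flags=1000 MI?T → r3=0x34
[7] flags=1000 MI?T → r0=0x39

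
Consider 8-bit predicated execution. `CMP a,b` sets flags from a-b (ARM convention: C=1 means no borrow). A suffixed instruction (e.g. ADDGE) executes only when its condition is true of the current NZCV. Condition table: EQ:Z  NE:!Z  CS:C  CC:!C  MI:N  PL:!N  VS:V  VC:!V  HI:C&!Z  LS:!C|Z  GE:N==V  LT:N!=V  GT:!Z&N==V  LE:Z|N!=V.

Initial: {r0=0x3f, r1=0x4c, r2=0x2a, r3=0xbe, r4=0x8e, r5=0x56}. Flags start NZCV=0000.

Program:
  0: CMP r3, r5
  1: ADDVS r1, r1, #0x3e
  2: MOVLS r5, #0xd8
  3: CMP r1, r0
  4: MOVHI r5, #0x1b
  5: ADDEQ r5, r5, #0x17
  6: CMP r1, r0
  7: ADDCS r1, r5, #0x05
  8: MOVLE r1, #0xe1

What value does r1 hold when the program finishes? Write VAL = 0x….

VAL = 0xe1

[0] flags=0011 → (cmp)
[1] flags=0011 VS?T → r1=0x8a
[2] flags=0011 LS?F → skip
[3] flags=0011 → (cmp)
[4] flags=0011 HI?T → r5=0x1b
[5] flags=0011 EQ?F → skip
[6] flags=0011 → (cmp)
[7] flags=0011 CS?T → r1=0x20
[8] flags=0011 LE?T → r1=0xe1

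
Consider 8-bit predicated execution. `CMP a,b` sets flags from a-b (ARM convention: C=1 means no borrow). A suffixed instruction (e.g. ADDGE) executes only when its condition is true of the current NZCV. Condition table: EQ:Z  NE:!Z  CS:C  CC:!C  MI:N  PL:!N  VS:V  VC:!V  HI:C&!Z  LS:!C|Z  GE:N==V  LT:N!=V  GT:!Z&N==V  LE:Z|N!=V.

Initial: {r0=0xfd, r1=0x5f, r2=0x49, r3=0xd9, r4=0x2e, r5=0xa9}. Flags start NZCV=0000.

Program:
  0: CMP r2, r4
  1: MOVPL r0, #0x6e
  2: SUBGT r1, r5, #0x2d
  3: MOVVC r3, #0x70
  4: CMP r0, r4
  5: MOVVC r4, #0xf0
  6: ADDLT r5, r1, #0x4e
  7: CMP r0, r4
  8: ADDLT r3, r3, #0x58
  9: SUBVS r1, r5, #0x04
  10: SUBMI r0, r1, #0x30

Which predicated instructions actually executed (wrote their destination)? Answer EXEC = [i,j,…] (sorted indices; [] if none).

EXEC = [1,2,3,5]

0: ✓ CMP  NZCV=0010
1: ✓ MOVPL  r0←0x6e
2: ✓ SUBGT  r1←0x7c
3: ✓ MOVVC  r3←0x70
4: ✓ CMP  NZCV=0010
5: ✓ MOVVC  r4←0xf0
6: · ADDLT
7: ✓ CMP  NZCV=0000
8: · ADDLT
9: · SUBVS
10: · SUBMI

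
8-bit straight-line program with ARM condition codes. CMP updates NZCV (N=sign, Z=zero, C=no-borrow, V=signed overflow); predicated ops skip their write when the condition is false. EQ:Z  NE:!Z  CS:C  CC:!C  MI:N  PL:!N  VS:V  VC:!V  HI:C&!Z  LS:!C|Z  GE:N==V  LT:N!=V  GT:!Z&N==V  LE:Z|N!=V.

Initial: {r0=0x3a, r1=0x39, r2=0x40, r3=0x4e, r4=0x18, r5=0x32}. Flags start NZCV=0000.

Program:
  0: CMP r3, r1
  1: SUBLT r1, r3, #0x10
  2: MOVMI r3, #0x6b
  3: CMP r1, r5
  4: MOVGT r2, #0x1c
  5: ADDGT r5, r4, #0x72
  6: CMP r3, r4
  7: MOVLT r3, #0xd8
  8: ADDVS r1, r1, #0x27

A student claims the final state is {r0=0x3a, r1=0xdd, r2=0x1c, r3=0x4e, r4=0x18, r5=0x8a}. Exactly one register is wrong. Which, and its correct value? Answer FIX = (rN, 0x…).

0: ✓ CMP  NZCV=0010
1: · SUBLT
2: · MOVMI
3: ✓ CMP  NZCV=0010
4: ✓ MOVGT  r2←0x1c
5: ✓ ADDGT  r5←0x8a
6: ✓ CMP  NZCV=0010
7: · MOVLT
8: · ADDVS

FIX = (r1, 0x39)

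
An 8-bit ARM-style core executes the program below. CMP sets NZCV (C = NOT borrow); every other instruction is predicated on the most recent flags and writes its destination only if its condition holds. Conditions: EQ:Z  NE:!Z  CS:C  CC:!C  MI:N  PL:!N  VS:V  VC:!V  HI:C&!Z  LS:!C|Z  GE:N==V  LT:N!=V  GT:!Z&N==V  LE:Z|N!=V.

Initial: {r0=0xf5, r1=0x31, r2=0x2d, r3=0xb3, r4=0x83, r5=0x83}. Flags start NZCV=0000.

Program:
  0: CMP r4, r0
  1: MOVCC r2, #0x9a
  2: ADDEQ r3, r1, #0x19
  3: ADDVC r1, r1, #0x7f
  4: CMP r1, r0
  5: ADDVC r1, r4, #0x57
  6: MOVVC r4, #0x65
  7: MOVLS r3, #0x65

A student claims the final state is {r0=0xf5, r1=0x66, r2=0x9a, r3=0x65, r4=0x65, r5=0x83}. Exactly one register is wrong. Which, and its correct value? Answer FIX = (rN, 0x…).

0: ✓ CMP  NZCV=1000
1: ✓ MOVCC  r2←0x9a
2: · ADDEQ
3: ✓ ADDVC  r1←0xb0
4: ✓ CMP  NZCV=1000
5: ✓ ADDVC  r1←0xda
6: ✓ MOVVC  r4←0x65
7: ✓ MOVLS  r3←0x65

FIX = (r1, 0xda)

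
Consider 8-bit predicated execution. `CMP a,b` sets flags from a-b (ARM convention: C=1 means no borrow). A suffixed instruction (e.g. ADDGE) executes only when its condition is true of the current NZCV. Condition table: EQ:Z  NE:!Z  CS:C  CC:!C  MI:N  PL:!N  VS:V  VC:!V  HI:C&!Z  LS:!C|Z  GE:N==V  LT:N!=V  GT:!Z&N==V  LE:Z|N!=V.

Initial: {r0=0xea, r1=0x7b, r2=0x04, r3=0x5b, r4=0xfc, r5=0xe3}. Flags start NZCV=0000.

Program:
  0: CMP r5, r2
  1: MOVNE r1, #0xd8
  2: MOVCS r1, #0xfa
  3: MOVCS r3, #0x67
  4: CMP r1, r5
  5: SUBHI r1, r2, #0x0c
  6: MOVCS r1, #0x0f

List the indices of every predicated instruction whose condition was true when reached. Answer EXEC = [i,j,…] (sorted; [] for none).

EXEC = [1,2,3,5,6]

0: ✓ CMP  NZCV=1010
1: ✓ MOVNE  r1←0xd8
2: ✓ MOVCS  r1←0xfa
3: ✓ MOVCS  r3←0x67
4: ✓ CMP  NZCV=0010
5: ✓ SUBHI  r1←0xf8
6: ✓ MOVCS  r1←0x0f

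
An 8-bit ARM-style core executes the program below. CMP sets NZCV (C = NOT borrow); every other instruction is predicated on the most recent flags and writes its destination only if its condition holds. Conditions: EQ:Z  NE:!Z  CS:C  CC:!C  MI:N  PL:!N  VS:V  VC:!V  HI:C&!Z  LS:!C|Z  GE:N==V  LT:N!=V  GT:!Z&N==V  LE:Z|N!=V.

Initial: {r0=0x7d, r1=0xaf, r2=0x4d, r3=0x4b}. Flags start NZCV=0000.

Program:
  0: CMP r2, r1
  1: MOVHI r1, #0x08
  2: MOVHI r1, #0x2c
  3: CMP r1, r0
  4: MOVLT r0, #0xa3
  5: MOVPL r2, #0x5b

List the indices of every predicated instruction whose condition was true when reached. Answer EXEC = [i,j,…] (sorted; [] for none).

EXEC = [4,5]

0: ✓ CMP  NZCV=1001
1: · MOVHI
2: · MOVHI
3: ✓ CMP  NZCV=0011
4: ✓ MOVLT  r0←0xa3
5: ✓ MOVPL  r2←0x5b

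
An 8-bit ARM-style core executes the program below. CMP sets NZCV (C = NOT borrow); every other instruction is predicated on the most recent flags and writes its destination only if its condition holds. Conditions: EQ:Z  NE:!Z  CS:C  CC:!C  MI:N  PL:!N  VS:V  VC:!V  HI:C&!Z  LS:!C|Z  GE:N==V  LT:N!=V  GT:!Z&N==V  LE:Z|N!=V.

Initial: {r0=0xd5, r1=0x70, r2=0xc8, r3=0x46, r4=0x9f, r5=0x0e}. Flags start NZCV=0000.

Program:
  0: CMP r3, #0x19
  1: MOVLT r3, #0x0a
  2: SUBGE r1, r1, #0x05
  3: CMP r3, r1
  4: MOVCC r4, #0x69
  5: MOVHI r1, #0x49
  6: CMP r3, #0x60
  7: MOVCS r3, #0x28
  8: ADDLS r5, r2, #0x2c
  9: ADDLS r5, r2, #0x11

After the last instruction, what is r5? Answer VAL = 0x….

[0] flags=0010 → (cmp)
[1] flags=0010 LT?F → skip
[2] flags=0010 GE?T → r1=0x6b
[3] flags=1000 → (cmp)
[4] flags=1000 CC?T → r4=0x69
[5] flags=1000 HI?F → skip
[6] flags=1000 → (cmp)
[7] flags=1000 CS?F → skip
[8] flags=1000 LS?T → r5=0xf4
[9] flags=1000 LS?T → r5=0xd9

VAL = 0xd9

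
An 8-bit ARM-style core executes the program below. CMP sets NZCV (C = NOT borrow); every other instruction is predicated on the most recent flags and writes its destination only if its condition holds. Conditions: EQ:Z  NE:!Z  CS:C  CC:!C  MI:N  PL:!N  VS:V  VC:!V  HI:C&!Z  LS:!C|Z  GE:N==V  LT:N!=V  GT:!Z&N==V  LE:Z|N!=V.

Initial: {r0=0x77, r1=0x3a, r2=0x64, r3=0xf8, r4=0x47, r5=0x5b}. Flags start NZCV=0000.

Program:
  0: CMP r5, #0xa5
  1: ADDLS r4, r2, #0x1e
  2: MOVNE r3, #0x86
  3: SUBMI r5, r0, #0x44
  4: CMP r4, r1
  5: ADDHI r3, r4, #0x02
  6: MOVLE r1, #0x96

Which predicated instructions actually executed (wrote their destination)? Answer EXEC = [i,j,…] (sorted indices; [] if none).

EXEC = [1,2,3,5,6]

[0] flags=1001 → (cmp)
[1] flags=1001 LS?T → r4=0x82
[2] flags=1001 NE?T → r3=0x86
[3] flags=1001 MI?T → r5=0x33
[4] flags=0011 → (cmp)
[5] flags=0011 HI?T → r3=0x84
[6] flags=0011 LE?T → r1=0x96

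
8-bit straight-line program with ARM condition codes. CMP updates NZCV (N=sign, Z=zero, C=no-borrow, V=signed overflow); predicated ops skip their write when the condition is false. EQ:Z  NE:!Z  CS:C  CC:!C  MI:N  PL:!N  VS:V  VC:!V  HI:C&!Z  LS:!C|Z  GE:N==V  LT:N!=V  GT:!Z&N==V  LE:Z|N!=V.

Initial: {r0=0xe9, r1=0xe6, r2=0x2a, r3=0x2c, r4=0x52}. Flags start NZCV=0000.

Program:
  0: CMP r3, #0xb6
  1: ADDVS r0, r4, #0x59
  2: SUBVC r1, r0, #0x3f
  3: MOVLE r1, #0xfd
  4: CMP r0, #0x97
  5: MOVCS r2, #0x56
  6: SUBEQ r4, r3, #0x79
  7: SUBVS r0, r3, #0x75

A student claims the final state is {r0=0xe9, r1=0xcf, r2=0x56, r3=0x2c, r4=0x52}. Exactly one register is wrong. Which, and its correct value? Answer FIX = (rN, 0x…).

FIX = (r1, 0xaa)

0: ✓ CMP  NZCV=0000
1: · ADDVS
2: ✓ SUBVC  r1←0xaa
3: · MOVLE
4: ✓ CMP  NZCV=0010
5: ✓ MOVCS  r2←0x56
6: · SUBEQ
7: · SUBVS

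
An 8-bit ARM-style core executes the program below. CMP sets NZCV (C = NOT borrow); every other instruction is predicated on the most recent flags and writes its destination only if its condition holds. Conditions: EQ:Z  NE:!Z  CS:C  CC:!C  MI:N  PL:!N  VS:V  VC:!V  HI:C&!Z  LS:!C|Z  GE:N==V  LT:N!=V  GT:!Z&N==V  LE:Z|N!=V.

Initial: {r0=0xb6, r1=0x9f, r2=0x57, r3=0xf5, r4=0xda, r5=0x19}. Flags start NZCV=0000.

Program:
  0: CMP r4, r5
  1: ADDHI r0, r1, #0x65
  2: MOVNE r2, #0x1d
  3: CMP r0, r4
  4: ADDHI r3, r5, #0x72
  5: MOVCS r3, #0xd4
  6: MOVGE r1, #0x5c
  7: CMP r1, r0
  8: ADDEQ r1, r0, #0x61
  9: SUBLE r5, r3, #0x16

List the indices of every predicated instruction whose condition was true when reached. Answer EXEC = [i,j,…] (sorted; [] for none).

0: ✓ CMP  NZCV=1010
1: ✓ ADDHI  r0←0x04
2: ✓ MOVNE  r2←0x1d
3: ✓ CMP  NZCV=0000
4: · ADDHI
5: · MOVCS
6: ✓ MOVGE  r1←0x5c
7: ✓ CMP  NZCV=0010
8: · ADDEQ
9: · SUBLE

EXEC = [1,2,6]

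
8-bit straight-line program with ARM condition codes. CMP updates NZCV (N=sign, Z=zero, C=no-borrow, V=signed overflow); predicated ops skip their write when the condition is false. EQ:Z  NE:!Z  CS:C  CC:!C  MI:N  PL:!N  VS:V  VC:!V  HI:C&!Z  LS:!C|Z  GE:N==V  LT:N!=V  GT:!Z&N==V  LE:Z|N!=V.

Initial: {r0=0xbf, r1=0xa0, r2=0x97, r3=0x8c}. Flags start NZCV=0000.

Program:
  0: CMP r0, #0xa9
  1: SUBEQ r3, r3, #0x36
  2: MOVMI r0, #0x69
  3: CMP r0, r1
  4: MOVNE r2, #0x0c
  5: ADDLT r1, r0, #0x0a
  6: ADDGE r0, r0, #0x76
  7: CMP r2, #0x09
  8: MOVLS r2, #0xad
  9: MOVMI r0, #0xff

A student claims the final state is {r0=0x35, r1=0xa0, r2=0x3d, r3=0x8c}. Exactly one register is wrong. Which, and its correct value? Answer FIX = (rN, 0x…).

[0] flags=0010 → (cmp)
[1] flags=0010 EQ?F → skip
[2] flags=0010 MI?F → skip
[3] flags=0010 → (cmp)
[4] flags=0010 NE?T → r2=0x0c
[5] flags=0010 LT?F → skip
[6] flags=0010 GE?T → r0=0x35
[7] flags=0010 → (cmp)
[8] flags=0010 LS?F → skip
[9] flags=0010 MI?F → skip

FIX = (r2, 0x0c)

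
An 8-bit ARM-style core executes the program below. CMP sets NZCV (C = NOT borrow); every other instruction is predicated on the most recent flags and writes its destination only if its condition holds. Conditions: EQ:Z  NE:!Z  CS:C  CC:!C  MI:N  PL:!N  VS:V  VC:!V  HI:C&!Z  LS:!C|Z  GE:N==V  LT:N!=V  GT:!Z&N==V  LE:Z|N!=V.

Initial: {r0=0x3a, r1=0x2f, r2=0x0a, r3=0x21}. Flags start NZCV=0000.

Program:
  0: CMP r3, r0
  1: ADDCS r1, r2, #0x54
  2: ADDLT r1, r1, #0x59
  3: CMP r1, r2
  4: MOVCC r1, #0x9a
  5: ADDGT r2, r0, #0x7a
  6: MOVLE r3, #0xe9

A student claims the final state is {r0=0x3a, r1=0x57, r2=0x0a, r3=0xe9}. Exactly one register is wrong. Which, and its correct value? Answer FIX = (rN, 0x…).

0: ✓ CMP  NZCV=1000
1: · ADDCS
2: ✓ ADDLT  r1←0x88
3: ✓ CMP  NZCV=0011
4: · MOVCC
5: · ADDGT
6: ✓ MOVLE  r3←0xe9

FIX = (r1, 0x88)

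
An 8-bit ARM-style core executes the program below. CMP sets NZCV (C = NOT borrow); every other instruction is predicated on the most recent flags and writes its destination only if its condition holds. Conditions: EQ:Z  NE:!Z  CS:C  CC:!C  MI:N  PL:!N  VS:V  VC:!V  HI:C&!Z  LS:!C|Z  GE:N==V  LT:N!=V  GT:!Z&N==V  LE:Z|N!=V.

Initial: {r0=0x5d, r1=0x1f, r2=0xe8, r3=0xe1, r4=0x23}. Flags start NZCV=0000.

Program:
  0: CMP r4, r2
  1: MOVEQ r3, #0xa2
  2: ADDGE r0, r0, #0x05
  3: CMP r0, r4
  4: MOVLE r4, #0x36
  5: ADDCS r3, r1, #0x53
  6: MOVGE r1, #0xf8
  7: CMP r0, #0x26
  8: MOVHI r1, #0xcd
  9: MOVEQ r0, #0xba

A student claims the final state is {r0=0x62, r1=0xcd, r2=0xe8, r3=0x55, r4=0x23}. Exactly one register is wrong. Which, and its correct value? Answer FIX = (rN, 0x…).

[0] flags=0000 → (cmp)
[1] flags=0000 EQ?F → skip
[2] flags=0000 GE?T → r0=0x62
[3] flags=0010 → (cmp)
[4] flags=0010 LE?F → skip
[5] flags=0010 CS?T → r3=0x72
[6] flags=0010 GE?T → r1=0xf8
[7] flags=0010 → (cmp)
[8] flags=0010 HI?T → r1=0xcd
[9] flags=0010 EQ?F → skip

FIX = (r3, 0x72)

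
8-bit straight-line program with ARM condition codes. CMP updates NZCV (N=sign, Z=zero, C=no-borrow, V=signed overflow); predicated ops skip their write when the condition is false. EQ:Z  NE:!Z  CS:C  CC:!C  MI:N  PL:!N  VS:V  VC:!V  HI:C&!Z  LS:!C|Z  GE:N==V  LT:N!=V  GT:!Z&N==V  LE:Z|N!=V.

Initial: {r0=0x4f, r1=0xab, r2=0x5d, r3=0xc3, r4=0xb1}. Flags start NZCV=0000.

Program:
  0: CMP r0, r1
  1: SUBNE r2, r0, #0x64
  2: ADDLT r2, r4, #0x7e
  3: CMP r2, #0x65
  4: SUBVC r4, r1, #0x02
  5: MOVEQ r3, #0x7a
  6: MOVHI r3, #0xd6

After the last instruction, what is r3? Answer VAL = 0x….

VAL = 0xd6

0: ✓ CMP  NZCV=1001
1: ✓ SUBNE  r2←0xeb
2: · ADDLT
3: ✓ CMP  NZCV=1010
4: ✓ SUBVC  r4←0xa9
5: · MOVEQ
6: ✓ MOVHI  r3←0xd6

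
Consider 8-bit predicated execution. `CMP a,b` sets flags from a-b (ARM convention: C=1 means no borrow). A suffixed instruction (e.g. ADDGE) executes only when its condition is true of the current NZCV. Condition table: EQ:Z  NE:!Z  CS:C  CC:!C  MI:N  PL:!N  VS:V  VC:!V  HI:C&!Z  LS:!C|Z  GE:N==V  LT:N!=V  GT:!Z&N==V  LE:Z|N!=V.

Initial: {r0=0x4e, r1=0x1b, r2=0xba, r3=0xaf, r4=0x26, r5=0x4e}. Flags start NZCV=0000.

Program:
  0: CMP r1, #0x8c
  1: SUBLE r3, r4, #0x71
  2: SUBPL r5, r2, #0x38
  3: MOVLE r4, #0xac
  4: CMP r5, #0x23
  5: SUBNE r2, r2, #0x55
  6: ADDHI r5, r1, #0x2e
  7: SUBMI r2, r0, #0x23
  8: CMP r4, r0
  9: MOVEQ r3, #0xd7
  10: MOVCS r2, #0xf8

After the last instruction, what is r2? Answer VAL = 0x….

0: ✓ CMP  NZCV=1001
1: · SUBLE
2: · SUBPL
3: · MOVLE
4: ✓ CMP  NZCV=0010
5: ✓ SUBNE  r2←0x65
6: ✓ ADDHI  r5←0x49
7: · SUBMI
8: ✓ CMP  NZCV=1000
9: · MOVEQ
10: · MOVCS

VAL = 0x65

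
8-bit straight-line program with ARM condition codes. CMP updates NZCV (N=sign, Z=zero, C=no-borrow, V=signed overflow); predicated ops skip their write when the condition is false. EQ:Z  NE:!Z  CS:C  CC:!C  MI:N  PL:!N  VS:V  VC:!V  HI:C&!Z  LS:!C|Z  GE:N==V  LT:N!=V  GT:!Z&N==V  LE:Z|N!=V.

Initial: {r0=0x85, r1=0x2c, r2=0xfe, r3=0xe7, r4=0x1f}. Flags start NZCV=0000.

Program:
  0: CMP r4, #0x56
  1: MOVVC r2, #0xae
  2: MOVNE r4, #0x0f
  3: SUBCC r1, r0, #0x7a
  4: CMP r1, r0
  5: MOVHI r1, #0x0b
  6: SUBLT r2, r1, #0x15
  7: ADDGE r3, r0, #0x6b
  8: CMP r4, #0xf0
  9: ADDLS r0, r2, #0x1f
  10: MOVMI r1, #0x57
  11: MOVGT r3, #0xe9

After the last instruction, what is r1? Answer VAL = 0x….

VAL = 0x0b

0: ✓ CMP  NZCV=1000
1: ✓ MOVVC  r2←0xae
2: ✓ MOVNE  r4←0x0f
3: ✓ SUBCC  r1←0x0b
4: ✓ CMP  NZCV=1001
5: · MOVHI
6: · SUBLT
7: ✓ ADDGE  r3←0xf0
8: ✓ CMP  NZCV=0000
9: ✓ ADDLS  r0←0xcd
10: · MOVMI
11: ✓ MOVGT  r3←0xe9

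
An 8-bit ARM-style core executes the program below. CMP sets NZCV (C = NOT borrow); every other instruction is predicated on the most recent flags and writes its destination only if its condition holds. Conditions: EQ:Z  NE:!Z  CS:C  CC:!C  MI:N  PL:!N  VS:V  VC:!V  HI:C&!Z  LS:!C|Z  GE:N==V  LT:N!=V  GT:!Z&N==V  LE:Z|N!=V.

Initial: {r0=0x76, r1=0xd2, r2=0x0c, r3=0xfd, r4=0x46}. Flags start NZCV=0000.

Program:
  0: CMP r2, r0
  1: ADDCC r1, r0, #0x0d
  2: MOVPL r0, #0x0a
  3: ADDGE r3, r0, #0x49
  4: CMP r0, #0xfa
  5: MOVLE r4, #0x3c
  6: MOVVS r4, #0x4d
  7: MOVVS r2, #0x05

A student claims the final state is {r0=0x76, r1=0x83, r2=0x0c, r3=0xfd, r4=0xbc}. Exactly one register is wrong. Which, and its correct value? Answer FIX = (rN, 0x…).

FIX = (r4, 0x46)

[0] flags=1000 → (cmp)
[1] flags=1000 CC?T → r1=0x83
[2] flags=1000 PL?F → skip
[3] flags=1000 GE?F → skip
[4] flags=0000 → (cmp)
[5] flags=0000 LE?F → skip
[6] flags=0000 VS?F → skip
[7] flags=0000 VS?F → skip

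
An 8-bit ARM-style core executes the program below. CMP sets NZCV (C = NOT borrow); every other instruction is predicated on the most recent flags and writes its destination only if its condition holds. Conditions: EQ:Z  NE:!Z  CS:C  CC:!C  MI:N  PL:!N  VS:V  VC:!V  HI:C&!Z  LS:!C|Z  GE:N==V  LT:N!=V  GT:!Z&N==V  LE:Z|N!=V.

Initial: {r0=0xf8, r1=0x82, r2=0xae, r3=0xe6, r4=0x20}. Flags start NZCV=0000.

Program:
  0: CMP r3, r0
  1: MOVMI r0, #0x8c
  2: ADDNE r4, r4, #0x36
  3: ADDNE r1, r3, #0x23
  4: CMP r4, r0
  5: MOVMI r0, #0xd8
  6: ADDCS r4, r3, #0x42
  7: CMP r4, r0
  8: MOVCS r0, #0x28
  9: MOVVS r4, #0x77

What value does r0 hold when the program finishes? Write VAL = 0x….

[0] flags=1000 → (cmp)
[1] flags=1000 MI?T → r0=0x8c
[2] flags=1000 NE?T → r4=0x56
[3] flags=1000 NE?T → r1=0x09
[4] flags=1001 → (cmp)
[5] flags=1001 MI?T → r0=0xd8
[6] flags=1001 CS?F → skip
[7] flags=0000 → (cmp)
[8] flags=0000 CS?F → skip
[9] flags=0000 VS?F → skip

VAL = 0xd8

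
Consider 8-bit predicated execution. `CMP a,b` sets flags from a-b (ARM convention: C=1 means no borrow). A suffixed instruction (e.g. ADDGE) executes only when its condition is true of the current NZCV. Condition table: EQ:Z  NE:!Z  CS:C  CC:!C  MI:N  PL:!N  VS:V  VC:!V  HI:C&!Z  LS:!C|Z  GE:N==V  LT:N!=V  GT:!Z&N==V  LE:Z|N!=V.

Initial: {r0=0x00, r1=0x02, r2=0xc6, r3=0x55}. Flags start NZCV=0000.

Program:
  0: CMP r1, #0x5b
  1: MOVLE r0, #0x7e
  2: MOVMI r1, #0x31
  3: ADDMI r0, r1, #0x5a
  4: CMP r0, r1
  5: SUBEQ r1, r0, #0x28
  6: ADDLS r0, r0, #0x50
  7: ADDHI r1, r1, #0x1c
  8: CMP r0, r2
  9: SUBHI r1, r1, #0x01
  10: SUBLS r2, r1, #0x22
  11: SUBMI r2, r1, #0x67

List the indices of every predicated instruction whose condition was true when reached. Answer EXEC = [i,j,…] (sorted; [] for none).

[0] flags=1000 → (cmp)
[1] flags=1000 LE?T → r0=0x7e
[2] flags=1000 MI?T → r1=0x31
[3] flags=1000 MI?T → r0=0x8b
[4] flags=0011 → (cmp)
[5] flags=0011 EQ?F → skip
[6] flags=0011 LS?F → skip
[7] flags=0011 HI?T → r1=0x4d
[8] flags=1000 → (cmp)
[9] flags=1000 HI?F → skip
[10] flags=1000 LS?T → r2=0x2b
[11] flags=1000 MI?T → r2=0xe6

EXEC = [1,2,3,7,10,11]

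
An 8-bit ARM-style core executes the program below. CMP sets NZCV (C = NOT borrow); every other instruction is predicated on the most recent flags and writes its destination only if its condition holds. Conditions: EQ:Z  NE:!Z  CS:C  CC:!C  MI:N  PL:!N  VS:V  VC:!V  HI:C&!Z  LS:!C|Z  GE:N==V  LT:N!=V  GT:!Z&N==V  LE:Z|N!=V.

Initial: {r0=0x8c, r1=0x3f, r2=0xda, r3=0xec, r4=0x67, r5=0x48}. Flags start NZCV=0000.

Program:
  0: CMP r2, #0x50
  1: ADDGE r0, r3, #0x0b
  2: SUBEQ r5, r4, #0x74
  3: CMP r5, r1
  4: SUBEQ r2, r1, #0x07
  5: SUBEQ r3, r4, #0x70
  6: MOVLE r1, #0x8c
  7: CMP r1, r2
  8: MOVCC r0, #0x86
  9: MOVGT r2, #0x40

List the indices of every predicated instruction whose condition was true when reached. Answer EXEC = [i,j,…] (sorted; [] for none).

[0] flags=1010 → (cmp)
[1] flags=1010 GE?F → skip
[2] flags=1010 EQ?F → skip
[3] flags=0010 → (cmp)
[4] flags=0010 EQ?F → skip
[5] flags=0010 EQ?F → skip
[6] flags=0010 LE?F → skip
[7] flags=0000 → (cmp)
[8] flags=0000 CC?T → r0=0x86
[9] flags=0000 GT?T → r2=0x40

EXEC = [8,9]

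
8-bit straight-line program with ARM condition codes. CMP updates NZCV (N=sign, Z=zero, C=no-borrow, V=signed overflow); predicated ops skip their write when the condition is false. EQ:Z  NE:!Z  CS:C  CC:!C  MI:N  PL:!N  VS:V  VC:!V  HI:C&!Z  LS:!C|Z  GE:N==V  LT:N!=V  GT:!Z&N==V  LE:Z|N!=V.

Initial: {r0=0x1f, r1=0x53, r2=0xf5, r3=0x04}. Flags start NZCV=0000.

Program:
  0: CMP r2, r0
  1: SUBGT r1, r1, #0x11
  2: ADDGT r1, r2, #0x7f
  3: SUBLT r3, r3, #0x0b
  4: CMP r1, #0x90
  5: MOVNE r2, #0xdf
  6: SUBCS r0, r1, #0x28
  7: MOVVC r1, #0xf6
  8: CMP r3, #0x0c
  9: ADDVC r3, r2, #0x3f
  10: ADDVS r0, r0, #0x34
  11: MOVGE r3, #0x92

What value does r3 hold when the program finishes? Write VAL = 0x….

VAL = 0x1e

0: ✓ CMP  NZCV=1010
1: · SUBGT
2: · ADDGT
3: ✓ SUBLT  r3←0xf9
4: ✓ CMP  NZCV=1001
5: ✓ MOVNE  r2←0xdf
6: · SUBCS
7: · MOVVC
8: ✓ CMP  NZCV=1010
9: ✓ ADDVC  r3←0x1e
10: · ADDVS
11: · MOVGE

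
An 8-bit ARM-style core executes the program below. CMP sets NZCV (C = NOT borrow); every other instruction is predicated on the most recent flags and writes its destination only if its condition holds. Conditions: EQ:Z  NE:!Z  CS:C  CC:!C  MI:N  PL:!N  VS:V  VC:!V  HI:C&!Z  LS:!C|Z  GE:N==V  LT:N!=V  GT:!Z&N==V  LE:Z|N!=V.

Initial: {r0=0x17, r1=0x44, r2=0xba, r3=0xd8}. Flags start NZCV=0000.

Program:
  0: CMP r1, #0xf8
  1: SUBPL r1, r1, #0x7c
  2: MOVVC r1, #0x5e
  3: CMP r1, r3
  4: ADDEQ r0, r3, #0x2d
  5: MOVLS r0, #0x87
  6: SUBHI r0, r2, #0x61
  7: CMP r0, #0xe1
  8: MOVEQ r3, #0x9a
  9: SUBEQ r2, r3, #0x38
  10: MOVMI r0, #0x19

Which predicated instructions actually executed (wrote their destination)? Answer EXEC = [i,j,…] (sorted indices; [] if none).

0: ✓ CMP  NZCV=0000
1: ✓ SUBPL  r1←0xc8
2: ✓ MOVVC  r1←0x5e
3: ✓ CMP  NZCV=1001
4: · ADDEQ
5: ✓ MOVLS  r0←0x87
6: · SUBHI
7: ✓ CMP  NZCV=1000
8: · MOVEQ
9: · SUBEQ
10: ✓ MOVMI  r0←0x19

EXEC = [1,2,5,10]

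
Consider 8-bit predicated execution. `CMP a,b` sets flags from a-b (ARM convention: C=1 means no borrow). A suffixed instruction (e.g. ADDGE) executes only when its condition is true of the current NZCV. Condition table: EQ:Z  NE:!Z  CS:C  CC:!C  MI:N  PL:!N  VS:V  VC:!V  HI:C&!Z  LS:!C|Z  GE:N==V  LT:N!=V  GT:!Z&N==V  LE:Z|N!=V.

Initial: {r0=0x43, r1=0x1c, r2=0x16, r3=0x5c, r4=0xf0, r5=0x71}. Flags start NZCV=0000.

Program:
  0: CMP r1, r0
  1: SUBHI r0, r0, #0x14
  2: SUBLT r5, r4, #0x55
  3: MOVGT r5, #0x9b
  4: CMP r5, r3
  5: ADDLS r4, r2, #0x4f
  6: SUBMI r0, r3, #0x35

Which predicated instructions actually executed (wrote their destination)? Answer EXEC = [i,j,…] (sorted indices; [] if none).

0: ✓ CMP  NZCV=1000
1: · SUBHI
2: ✓ SUBLT  r5←0x9b
3: · MOVGT
4: ✓ CMP  NZCV=0011
5: · ADDLS
6: · SUBMI

EXEC = [2]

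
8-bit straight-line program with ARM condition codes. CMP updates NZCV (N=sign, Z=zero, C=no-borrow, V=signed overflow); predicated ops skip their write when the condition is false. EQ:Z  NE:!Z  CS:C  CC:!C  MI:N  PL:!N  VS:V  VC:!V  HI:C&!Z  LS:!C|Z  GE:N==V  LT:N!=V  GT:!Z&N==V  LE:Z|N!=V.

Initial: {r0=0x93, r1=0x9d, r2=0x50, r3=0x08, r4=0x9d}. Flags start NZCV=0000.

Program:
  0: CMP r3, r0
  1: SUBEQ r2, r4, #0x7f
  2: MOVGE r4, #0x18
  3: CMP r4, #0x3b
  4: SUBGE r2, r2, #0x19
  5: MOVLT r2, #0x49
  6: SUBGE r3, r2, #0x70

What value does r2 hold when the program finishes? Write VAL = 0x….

[0] flags=0000 → (cmp)
[1] flags=0000 EQ?F → skip
[2] flags=0000 GE?T → r4=0x18
[3] flags=1000 → (cmp)
[4] flags=1000 GE?F → skip
[5] flags=1000 LT?T → r2=0x49
[6] flags=1000 GE?F → skip

VAL = 0x49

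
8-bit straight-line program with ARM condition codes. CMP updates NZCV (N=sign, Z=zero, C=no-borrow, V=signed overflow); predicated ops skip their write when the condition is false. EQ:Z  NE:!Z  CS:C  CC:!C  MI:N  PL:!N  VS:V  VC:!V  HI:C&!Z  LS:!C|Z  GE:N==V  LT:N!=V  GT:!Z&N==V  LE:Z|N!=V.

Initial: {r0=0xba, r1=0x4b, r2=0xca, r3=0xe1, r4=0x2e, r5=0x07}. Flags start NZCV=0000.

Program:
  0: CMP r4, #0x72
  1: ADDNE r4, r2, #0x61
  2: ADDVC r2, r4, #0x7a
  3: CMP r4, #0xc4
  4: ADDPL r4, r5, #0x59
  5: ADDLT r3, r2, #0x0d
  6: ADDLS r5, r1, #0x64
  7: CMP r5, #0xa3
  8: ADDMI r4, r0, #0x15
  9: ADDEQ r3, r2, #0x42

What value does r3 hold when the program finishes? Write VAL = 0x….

[0] flags=1000 → (cmp)
[1] flags=1000 NE?T → r4=0x2b
[2] flags=1000 VC?T → r2=0xa5
[3] flags=0000 → (cmp)
[4] flags=0000 PL?T → r4=0x60
[5] flags=0000 LT?F → skip
[6] flags=0000 LS?T → r5=0xaf
[7] flags=0010 → (cmp)
[8] flags=0010 MI?F → skip
[9] flags=0010 EQ?F → skip

VAL = 0xe1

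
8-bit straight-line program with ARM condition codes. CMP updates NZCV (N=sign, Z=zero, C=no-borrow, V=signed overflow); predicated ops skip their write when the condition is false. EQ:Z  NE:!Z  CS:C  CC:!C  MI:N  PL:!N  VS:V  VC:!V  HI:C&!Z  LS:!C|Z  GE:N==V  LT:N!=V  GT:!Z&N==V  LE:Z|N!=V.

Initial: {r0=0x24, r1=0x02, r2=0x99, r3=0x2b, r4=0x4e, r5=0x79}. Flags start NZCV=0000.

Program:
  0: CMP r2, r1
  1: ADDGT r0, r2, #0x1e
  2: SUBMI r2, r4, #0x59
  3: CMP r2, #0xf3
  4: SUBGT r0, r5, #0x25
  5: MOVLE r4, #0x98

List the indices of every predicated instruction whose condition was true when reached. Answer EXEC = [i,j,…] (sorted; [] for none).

0: ✓ CMP  NZCV=1010
1: · ADDGT
2: ✓ SUBMI  r2←0xf5
3: ✓ CMP  NZCV=0010
4: ✓ SUBGT  r0←0x54
5: · MOVLE

EXEC = [2,4]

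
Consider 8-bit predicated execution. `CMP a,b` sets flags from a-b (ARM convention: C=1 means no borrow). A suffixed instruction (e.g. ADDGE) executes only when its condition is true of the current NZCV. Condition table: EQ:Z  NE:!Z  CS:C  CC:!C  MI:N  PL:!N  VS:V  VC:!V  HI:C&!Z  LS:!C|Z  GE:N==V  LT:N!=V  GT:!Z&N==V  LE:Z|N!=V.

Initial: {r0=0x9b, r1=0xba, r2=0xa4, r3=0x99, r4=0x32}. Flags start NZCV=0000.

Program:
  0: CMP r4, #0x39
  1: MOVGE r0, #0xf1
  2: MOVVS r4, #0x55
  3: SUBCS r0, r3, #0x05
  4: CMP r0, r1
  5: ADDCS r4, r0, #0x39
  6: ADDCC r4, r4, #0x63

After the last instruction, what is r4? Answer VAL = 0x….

[0] flags=1000 → (cmp)
[1] flags=1000 GE?F → skip
[2] flags=1000 VS?F → skip
[3] flags=1000 CS?F → skip
[4] flags=1000 → (cmp)
[5] flags=1000 CS?F → skip
[6] flags=1000 CC?T → r4=0x95

VAL = 0x95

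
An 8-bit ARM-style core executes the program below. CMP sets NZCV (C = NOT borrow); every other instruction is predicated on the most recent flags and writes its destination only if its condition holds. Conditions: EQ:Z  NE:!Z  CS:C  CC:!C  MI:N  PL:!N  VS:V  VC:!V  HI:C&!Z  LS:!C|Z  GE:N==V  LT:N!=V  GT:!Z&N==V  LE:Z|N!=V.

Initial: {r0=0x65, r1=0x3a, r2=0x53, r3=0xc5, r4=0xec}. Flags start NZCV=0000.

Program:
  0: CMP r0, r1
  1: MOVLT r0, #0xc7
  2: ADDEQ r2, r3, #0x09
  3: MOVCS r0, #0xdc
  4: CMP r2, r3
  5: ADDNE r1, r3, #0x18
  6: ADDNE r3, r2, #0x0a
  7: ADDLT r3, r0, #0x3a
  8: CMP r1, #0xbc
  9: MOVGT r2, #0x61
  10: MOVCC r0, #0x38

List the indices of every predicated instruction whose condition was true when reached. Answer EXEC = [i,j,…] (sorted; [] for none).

EXEC = [3,5,6,9]

0: ✓ CMP  NZCV=0010
1: · MOVLT
2: · ADDEQ
3: ✓ MOVCS  r0←0xdc
4: ✓ CMP  NZCV=1001
5: ✓ ADDNE  r1←0xdd
6: ✓ ADDNE  r3←0x5d
7: · ADDLT
8: ✓ CMP  NZCV=0010
9: ✓ MOVGT  r2←0x61
10: · MOVCC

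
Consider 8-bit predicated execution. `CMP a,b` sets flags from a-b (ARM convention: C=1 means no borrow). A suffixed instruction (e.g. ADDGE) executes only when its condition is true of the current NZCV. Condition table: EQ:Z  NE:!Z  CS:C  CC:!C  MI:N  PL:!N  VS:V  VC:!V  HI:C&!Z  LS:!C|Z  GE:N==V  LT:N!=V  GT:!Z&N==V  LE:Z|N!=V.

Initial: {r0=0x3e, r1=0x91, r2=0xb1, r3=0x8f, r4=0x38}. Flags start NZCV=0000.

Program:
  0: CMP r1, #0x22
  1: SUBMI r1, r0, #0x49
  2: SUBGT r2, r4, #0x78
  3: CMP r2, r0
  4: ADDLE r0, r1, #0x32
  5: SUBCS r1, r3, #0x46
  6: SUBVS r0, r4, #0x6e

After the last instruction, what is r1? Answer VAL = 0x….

0: ✓ CMP  NZCV=0011
1: · SUBMI
2: · SUBGT
3: ✓ CMP  NZCV=0011
4: ✓ ADDLE  r0←0xc3
5: ✓ SUBCS  r1←0x49
6: ✓ SUBVS  r0←0xca

VAL = 0x49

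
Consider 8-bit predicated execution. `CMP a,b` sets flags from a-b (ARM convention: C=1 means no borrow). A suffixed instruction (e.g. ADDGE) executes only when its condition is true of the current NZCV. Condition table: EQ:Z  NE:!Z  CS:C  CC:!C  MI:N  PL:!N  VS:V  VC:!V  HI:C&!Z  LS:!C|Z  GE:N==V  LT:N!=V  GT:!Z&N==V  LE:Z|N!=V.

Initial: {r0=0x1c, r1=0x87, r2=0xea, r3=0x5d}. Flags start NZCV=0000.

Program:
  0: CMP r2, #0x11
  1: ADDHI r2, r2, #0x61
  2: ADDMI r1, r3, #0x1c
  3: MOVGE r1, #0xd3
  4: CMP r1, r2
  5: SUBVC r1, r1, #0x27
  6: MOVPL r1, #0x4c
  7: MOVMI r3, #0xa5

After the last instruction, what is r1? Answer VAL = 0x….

VAL = 0x4c

0: ✓ CMP  NZCV=1010
1: ✓ ADDHI  r2←0x4b
2: ✓ ADDMI  r1←0x79
3: · MOVGE
4: ✓ CMP  NZCV=0010
5: ✓ SUBVC  r1←0x52
6: ✓ MOVPL  r1←0x4c
7: · MOVMI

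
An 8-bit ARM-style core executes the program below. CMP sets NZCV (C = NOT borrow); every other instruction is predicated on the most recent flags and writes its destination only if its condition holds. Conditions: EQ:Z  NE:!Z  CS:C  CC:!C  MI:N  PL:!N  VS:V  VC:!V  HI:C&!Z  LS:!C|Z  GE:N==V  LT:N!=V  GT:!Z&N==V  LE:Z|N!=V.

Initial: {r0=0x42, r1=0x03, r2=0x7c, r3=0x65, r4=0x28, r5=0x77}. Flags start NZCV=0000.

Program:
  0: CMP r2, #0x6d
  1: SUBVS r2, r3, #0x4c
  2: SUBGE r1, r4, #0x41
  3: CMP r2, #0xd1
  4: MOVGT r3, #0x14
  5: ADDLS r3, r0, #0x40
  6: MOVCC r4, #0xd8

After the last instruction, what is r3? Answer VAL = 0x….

VAL = 0x82

[0] flags=0010 → (cmp)
[1] flags=0010 VS?F → skip
[2] flags=0010 GE?T → r1=0xe7
[3] flags=1001 → (cmp)
[4] flags=1001 GT?T → r3=0x14
[5] flags=1001 LS?T → r3=0x82
[6] flags=1001 CC?T → r4=0xd8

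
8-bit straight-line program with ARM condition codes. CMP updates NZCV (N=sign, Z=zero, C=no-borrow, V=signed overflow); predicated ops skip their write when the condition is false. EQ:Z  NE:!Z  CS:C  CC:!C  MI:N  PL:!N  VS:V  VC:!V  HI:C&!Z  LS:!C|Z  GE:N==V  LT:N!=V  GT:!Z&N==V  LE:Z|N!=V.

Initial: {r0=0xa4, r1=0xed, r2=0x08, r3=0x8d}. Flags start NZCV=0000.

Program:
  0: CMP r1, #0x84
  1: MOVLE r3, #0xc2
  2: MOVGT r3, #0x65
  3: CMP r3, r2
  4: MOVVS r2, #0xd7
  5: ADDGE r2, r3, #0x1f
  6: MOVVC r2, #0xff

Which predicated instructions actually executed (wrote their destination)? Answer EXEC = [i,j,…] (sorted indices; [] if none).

0: ✓ CMP  NZCV=0010
1: · MOVLE
2: ✓ MOVGT  r3←0x65
3: ✓ CMP  NZCV=0010
4: · MOVVS
5: ✓ ADDGE  r2←0x84
6: ✓ MOVVC  r2←0xff

EXEC = [2,5,6]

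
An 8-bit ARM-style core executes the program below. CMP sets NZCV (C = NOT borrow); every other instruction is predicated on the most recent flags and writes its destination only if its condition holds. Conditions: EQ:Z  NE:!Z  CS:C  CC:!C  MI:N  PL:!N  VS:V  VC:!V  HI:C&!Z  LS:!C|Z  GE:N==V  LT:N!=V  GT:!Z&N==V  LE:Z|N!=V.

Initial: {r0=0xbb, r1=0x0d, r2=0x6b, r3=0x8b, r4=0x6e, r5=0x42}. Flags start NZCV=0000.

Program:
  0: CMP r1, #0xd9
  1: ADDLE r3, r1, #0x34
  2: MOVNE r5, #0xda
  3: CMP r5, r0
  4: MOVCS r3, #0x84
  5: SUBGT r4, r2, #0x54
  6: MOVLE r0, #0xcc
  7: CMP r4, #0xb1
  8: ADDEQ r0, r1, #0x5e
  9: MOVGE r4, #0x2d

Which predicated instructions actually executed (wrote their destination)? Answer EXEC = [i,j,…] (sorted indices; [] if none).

EXEC = [2,4,5,9]

0: ✓ CMP  NZCV=0000
1: · ADDLE
2: ✓ MOVNE  r5←0xda
3: ✓ CMP  NZCV=0010
4: ✓ MOVCS  r3←0x84
5: ✓ SUBGT  r4←0x17
6: · MOVLE
7: ✓ CMP  NZCV=0000
8: · ADDEQ
9: ✓ MOVGE  r4←0x2d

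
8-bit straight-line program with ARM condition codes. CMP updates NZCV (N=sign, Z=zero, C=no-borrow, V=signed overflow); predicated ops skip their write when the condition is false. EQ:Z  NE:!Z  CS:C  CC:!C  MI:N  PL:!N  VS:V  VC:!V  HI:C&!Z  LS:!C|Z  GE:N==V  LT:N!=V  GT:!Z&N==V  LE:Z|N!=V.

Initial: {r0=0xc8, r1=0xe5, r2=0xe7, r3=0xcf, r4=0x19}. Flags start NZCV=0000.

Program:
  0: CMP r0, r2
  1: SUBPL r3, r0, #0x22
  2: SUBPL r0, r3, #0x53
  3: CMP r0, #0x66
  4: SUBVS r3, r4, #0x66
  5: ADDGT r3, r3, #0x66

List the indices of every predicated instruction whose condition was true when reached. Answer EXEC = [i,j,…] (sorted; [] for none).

[0] flags=1000 → (cmp)
[1] flags=1000 PL?F → skip
[2] flags=1000 PL?F → skip
[3] flags=0011 → (cmp)
[4] flags=0011 VS?T → r3=0xb3
[5] flags=0011 GT?F → skip

EXEC = [4]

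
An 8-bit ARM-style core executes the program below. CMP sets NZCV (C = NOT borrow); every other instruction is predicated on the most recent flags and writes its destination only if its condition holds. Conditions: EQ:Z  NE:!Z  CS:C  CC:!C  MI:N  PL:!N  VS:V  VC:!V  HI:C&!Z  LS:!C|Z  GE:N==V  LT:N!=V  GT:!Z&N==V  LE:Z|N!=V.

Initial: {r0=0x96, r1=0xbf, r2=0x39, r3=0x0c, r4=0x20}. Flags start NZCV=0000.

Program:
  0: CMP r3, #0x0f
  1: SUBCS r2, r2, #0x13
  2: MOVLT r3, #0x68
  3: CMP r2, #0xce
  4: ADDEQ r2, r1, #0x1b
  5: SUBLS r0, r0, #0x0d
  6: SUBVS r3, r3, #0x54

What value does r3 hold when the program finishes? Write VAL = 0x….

[0] flags=1000 → (cmp)
[1] flags=1000 CS?F → skip
[2] flags=1000 LT?T → r3=0x68
[3] flags=0000 → (cmp)
[4] flags=0000 EQ?F → skip
[5] flags=0000 LS?T → r0=0x89
[6] flags=0000 VS?F → skip

VAL = 0x68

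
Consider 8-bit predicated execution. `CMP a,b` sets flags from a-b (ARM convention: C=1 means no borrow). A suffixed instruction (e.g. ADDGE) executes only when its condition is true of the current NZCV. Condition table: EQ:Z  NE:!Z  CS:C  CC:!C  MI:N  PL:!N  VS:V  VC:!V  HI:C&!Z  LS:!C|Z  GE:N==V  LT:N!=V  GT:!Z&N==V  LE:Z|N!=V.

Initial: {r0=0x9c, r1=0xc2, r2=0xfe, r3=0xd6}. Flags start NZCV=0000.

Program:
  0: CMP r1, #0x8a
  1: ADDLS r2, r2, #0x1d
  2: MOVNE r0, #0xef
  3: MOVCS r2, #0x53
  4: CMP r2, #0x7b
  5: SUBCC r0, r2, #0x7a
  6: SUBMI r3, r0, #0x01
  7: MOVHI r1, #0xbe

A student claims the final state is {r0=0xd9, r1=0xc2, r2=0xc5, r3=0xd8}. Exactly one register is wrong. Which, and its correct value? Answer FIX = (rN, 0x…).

FIX = (r2, 0x53)

[0] flags=0010 → (cmp)
[1] flags=0010 LS?F → skip
[2] flags=0010 NE?T → r0=0xef
[3] flags=0010 CS?T → r2=0x53
[4] flags=1000 → (cmp)
[5] flags=1000 CC?T → r0=0xd9
[6] flags=1000 MI?T → r3=0xd8
[7] flags=1000 HI?F → skip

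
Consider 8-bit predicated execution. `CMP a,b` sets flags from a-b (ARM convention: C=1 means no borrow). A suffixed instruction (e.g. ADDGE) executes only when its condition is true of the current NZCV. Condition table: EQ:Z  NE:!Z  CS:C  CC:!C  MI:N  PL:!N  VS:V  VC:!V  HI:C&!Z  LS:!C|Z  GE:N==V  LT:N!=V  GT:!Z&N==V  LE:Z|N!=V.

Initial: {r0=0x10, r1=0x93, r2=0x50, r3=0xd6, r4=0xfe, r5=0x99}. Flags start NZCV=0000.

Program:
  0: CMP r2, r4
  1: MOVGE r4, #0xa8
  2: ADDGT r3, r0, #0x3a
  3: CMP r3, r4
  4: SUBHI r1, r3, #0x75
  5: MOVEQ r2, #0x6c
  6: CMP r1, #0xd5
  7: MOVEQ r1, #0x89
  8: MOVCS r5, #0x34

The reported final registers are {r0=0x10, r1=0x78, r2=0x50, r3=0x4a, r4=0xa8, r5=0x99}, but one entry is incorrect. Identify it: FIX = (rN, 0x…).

0: ✓ CMP  NZCV=0000
1: ✓ MOVGE  r4←0xa8
2: ✓ ADDGT  r3←0x4a
3: ✓ CMP  NZCV=1001
4: · SUBHI
5: · MOVEQ
6: ✓ CMP  NZCV=1000
7: · MOVEQ
8: · MOVCS

FIX = (r1, 0x93)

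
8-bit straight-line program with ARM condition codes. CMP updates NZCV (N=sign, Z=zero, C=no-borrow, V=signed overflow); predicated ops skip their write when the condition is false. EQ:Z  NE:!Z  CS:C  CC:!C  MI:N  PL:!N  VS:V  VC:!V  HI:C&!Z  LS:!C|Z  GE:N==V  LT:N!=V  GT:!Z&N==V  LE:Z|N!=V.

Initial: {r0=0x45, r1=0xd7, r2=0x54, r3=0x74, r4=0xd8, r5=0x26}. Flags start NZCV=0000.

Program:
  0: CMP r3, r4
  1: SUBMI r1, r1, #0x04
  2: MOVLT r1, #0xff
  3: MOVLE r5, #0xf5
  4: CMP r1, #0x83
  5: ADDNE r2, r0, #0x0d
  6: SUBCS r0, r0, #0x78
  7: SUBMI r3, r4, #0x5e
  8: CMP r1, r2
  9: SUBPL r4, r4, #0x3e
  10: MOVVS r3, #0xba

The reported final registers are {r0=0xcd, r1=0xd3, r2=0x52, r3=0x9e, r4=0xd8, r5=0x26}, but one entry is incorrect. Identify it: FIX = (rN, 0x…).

0: ✓ CMP  NZCV=1001
1: ✓ SUBMI  r1←0xd3
2: · MOVLT
3: · MOVLE
4: ✓ CMP  NZCV=0010
5: ✓ ADDNE  r2←0x52
6: ✓ SUBCS  r0←0xcd
7: · SUBMI
8: ✓ CMP  NZCV=1010
9: · SUBPL
10: · MOVVS

FIX = (r3, 0x74)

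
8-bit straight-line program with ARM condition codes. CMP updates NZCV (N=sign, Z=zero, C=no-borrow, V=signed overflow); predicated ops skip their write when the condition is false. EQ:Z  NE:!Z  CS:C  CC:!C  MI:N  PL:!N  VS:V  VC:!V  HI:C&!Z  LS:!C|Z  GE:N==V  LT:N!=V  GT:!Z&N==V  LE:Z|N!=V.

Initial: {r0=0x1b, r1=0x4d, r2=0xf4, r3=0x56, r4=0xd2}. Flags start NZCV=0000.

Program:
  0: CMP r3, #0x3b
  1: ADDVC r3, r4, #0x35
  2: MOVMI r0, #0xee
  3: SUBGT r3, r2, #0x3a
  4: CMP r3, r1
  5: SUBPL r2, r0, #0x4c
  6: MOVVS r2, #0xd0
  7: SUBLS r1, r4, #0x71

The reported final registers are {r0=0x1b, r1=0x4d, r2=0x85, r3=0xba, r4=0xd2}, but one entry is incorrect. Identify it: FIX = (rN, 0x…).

[0] flags=0010 → (cmp)
[1] flags=0010 VC?T → r3=0x07
[2] flags=0010 MI?F → skip
[3] flags=0010 GT?T → r3=0xba
[4] flags=0011 → (cmp)
[5] flags=0011 PL?T → r2=0xcf
[6] flags=0011 VS?T → r2=0xd0
[7] flags=0011 LS?F → skip

FIX = (r2, 0xd0)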